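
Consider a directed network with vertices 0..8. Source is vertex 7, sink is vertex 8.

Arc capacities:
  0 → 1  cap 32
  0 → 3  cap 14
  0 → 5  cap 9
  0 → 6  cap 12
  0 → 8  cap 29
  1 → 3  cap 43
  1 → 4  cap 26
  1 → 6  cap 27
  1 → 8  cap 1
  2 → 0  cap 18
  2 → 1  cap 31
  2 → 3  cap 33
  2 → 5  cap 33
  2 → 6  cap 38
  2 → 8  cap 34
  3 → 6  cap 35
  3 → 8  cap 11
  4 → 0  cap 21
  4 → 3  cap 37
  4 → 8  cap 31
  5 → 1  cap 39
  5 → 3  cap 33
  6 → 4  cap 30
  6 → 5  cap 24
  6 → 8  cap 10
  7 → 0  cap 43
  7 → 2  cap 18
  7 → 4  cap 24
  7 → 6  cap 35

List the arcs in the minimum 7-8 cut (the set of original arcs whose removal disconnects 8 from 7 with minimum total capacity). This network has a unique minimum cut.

Min-cut arcs: {(0,8), (1,8), (3,8), (4,8), (6,8), (7,2)} (total capacity 100)

augment #1: 7→0→8 push 29
augment #2: 7→2→8 push 18
augment #3: 7→4→8 push 24
augment #4: 7→6→8 push 10
augment #5: 7→0→1→8 push 1
augment #6: 7→0→3→8 push 11
augment #7: 7→6→4→8 push 7
max flow = 100; residual-reachable set from 7 gives S-side
cut edges (S→T): {(0,8), (1,8), (3,8), (4,8), (6,8), (7,2)} total cap 100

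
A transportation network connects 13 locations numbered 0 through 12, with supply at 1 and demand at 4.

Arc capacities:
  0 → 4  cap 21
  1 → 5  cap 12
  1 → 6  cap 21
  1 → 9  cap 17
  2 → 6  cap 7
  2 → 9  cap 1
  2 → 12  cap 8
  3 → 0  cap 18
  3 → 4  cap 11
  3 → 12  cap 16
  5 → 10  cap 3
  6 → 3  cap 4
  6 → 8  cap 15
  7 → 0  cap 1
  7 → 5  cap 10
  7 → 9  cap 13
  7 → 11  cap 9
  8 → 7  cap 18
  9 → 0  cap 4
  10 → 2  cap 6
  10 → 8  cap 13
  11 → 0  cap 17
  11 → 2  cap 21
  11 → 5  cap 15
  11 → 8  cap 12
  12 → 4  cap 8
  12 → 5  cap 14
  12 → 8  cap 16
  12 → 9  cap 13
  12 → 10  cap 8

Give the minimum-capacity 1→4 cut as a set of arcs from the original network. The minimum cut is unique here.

augment #1: 1→6→3→4 push 4
augment #2: 1→9→0→4 push 4
augment #3: 1→5→10→2→12→4 push 3
augment #4: 1→6→8→7→0→4 push 1
augment #5: 1→6→8→7→11→0→4 push 9
max flow = 21; residual-reachable set from 1 gives S-side
cut edges (S→T): {(5,10), (6,3), (7,0), (7,11), (9,0)} total cap 21

Min-cut arcs: {(5,10), (6,3), (7,0), (7,11), (9,0)} (total capacity 21)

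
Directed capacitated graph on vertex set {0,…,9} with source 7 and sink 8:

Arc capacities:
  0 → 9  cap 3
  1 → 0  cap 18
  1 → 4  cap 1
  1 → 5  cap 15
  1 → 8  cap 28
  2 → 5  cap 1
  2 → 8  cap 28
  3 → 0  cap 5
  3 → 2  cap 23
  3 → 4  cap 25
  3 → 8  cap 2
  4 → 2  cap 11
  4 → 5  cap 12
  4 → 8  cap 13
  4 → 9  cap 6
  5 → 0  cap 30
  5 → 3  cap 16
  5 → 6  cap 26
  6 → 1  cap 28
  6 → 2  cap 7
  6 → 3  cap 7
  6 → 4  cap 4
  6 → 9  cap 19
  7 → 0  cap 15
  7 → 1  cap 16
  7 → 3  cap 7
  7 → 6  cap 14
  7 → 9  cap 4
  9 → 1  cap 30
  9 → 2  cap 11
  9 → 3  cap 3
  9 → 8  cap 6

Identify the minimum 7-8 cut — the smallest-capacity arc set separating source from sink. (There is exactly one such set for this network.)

augment #1: 7→1→8 push 16
augment #2: 7→3→8 push 2
augment #3: 7→9→8 push 4
augment #4: 7→0→9→8 push 2
augment #5: 7→3→2→8 push 5
augment #6: 7→6→1→8 push 12
augment #7: 7→6→2→8 push 2
augment #8: 7→0→9→2→8 push 1
max flow = 44; residual-reachable set from 7 gives S-side
cut edges (S→T): {(0,9), (7,1), (7,3), (7,6), (7,9)} total cap 44

Min-cut arcs: {(0,9), (7,1), (7,3), (7,6), (7,9)} (total capacity 44)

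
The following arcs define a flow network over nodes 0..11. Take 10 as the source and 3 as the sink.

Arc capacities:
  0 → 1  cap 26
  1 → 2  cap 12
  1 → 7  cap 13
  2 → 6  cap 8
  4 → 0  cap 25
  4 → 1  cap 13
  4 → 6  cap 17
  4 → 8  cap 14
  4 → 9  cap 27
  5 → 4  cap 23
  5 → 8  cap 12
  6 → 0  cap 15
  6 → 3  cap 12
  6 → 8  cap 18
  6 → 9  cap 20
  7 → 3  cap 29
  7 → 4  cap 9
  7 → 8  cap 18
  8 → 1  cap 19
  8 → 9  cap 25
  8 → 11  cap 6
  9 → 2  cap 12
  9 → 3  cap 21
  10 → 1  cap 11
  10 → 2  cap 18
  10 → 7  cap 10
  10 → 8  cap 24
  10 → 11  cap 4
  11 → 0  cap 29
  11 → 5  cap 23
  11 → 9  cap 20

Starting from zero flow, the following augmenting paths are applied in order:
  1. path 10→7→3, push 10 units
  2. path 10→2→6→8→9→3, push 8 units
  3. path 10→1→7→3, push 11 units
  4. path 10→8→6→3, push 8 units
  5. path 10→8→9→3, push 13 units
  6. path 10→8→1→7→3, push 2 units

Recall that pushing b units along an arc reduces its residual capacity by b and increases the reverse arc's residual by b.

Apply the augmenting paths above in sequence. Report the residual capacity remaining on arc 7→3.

after path 1 (10→7→3, push 10): res(7,3)=19
after path 2 (10→2→6→8→9→3, push 8): res(7,3)=19
after path 3 (10→1→7→3, push 11): res(7,3)=8
after path 4 (10→8→6→3, push 8): res(7,3)=8
after path 5 (10→8→9→3, push 13): res(7,3)=8
after path 6 (10→8→1→7→3, push 2): res(7,3)=6

Residual capacity of (7,3): 6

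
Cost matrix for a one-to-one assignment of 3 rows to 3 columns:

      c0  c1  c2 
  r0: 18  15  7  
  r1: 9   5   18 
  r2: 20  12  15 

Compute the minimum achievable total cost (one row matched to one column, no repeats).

Minimum assignment cost: 28

optimal assignment: row0→col2 (cost 7), row1→col0 (cost 9), row2→col1 (cost 12)
total = 7 + 9 + 12 = 28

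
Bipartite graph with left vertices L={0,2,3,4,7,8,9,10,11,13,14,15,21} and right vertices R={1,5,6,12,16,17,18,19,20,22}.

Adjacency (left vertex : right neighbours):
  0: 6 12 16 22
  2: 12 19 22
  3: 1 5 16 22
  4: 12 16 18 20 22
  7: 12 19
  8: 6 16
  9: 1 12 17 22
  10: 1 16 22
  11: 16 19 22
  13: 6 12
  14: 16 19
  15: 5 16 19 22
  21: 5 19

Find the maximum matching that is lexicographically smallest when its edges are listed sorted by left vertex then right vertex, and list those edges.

|M| = 9 (so the lex-smallest maximum matching has 9 edges)
process left vertices in ascending order; for each, take the smallest-labelled available neighbour that still permits 9 edges overall, or leave it unmatched if none does
lex-smallest matching: {0-6, 2-12, 3-1, 4-18, 7-19, 8-16, 9-17, 10-22, 15-5}

Lex-smallest maximum matching: {(0,6), (2,12), (3,1), (4,18), (7,19), (8,16), (9,17), (10,22), (15,5)}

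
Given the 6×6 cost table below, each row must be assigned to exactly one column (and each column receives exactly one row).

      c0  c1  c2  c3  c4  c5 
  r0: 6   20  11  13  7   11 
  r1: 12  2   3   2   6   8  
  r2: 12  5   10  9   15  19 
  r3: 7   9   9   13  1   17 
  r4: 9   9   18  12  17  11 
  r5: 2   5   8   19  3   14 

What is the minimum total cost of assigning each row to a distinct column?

optimal assignment: row0→col2 (cost 11), row1→col3 (cost 2), row2→col1 (cost 5), row3→col4 (cost 1), row4→col5 (cost 11), row5→col0 (cost 2)
total = 11 + 2 + 5 + 1 + 11 + 2 = 32

Minimum assignment cost: 32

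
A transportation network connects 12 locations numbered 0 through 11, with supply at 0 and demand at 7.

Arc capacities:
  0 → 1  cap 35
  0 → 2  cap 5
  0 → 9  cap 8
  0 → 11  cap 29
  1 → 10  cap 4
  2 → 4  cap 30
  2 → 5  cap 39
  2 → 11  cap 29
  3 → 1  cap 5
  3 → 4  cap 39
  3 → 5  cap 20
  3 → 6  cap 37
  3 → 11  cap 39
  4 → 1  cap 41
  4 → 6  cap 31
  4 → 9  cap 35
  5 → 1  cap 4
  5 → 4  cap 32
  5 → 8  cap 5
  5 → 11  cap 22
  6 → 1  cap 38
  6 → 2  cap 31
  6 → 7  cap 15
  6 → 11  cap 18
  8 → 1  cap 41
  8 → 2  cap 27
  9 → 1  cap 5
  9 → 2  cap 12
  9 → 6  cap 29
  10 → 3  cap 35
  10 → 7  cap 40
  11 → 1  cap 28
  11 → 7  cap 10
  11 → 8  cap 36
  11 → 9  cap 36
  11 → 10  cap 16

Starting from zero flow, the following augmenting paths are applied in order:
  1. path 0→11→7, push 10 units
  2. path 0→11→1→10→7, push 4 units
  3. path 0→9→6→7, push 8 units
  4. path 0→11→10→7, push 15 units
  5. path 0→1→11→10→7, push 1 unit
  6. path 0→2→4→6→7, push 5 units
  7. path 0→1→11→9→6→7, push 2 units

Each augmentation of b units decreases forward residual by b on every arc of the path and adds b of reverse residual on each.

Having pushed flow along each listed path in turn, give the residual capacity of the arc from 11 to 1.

after path 1 (0→11→7, push 10): res(11,1)=28
after path 2 (0→11→1→10→7, push 4): res(11,1)=24
after path 3 (0→9→6→7, push 8): res(11,1)=24
after path 4 (0→11→10→7, push 15): res(11,1)=24
after path 5 (0→1→11→10→7, push 1): res(11,1)=25
after path 6 (0→2→4→6→7, push 5): res(11,1)=25
after path 7 (0→1→11→9→6→7, push 2): res(11,1)=27

Residual capacity of (11,1): 27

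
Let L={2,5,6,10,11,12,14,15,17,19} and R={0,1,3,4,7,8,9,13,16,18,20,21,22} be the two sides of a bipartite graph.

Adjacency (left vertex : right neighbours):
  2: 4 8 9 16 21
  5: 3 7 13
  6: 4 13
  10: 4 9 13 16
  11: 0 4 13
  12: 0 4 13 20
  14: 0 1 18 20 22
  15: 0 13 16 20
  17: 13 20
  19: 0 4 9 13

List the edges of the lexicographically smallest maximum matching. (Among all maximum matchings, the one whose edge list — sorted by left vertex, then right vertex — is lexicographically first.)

|M| = 9 (so the lex-smallest maximum matching has 9 edges)
process left vertices in ascending order; for each, take the smallest-labelled available neighbour that still permits 9 edges overall, or leave it unmatched if none does
lex-smallest matching: {2-8, 5-3, 6-4, 10-9, 11-0, 12-13, 14-1, 15-16, 17-20}

Lex-smallest maximum matching: {(2,8), (5,3), (6,4), (10,9), (11,0), (12,13), (14,1), (15,16), (17,20)}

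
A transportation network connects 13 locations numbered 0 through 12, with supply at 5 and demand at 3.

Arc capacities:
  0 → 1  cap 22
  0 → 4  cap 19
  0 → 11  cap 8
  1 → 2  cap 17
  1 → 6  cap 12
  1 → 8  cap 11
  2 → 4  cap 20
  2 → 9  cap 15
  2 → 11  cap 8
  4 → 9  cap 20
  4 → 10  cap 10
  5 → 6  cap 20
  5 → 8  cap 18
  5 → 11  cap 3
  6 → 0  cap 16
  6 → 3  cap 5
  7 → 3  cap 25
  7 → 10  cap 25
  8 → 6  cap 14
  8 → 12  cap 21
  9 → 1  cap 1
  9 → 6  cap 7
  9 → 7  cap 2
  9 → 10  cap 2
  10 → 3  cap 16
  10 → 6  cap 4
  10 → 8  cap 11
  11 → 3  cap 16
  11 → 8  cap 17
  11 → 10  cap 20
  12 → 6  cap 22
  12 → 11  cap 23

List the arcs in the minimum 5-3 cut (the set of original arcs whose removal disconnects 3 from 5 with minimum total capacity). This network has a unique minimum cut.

augment #1: 5→6→3 push 5
augment #2: 5→11→3 push 3
augment #3: 5→6→0→11→3 push 8
augment #4: 5→8→12→11→3 push 5
augment #5: 5→6→0→4→10→3 push 7
augment #6: 5→8→12→11→10→3 push 9
augment #7: 5→8→6→0→4→9→7→3 push 1
augment #8: 5→8→12→11→0→4→9→7→3 push 1
max flow = 39; residual-reachable set from 5 gives S-side
cut edges (S→T): {(6,3), (9,7), (10,3), (11,3)} total cap 39

Min-cut arcs: {(6,3), (9,7), (10,3), (11,3)} (total capacity 39)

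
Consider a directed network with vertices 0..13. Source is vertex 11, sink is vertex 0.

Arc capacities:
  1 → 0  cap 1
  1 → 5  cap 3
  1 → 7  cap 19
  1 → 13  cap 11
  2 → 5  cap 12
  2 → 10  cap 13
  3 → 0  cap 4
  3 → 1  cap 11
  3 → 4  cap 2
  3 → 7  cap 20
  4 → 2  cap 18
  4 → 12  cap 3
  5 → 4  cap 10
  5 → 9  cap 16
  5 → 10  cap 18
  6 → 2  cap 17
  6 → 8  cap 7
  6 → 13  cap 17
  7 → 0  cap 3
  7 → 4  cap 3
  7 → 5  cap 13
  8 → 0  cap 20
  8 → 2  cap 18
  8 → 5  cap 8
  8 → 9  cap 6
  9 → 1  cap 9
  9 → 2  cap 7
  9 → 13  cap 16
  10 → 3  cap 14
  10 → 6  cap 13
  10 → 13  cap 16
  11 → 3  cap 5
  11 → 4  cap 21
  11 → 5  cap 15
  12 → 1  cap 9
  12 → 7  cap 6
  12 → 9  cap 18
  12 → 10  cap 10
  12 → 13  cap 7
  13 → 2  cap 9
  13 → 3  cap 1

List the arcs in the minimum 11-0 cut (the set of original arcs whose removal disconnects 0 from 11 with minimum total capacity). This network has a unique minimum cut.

Min-cut arcs: {(1,0), (3,0), (6,8), (7,0)} (total capacity 15)

augment #1: 11→3→0 push 4
augment #2: 11→3→1→0 push 1
augment #3: 11→4→12→7→0 push 3
augment #4: 11→5→10→6→8→0 push 7
max flow = 15; residual-reachable set from 11 gives S-side
cut edges (S→T): {(1,0), (3,0), (6,8), (7,0)} total cap 15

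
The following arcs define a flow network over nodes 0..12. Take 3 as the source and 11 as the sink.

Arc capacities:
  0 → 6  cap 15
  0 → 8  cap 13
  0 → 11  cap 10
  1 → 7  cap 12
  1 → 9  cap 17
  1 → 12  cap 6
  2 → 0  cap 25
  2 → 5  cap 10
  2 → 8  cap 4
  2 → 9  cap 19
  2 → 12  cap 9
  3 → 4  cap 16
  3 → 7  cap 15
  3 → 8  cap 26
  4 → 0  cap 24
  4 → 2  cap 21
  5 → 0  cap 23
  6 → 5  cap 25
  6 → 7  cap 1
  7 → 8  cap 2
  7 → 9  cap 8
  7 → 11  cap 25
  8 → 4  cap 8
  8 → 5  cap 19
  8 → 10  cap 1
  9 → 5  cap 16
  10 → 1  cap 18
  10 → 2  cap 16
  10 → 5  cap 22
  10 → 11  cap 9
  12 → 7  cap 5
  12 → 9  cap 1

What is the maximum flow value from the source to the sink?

Maximum flow value: 32

augment #1: 3→7→11 bottleneck 15, total now 15
augment #2: 3→4→0→11 bottleneck 10, total now 25
augment #3: 3→8→10→11 bottleneck 1, total now 26
augment #4: 3→4→0→6→7→11 bottleneck 1, total now 27
augment #5: 3→4→2→12→7→11 bottleneck 5, total now 32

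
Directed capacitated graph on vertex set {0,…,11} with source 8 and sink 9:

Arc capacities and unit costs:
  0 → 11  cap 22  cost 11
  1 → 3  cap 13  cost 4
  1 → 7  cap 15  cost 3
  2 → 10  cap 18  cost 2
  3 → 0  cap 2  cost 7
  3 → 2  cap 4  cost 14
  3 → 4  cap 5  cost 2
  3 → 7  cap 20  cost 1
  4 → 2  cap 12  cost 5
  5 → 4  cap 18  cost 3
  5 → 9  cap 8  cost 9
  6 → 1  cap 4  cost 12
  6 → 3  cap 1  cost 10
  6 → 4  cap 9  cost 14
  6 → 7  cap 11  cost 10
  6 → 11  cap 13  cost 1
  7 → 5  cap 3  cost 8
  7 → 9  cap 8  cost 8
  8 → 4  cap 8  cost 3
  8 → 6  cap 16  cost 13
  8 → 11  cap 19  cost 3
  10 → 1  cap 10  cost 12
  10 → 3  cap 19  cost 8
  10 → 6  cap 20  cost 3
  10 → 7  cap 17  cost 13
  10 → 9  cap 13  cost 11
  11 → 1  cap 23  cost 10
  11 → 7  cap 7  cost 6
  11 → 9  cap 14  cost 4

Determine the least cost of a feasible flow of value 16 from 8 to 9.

shortest-cost path #1: 8→11→9 push 14 @ unit cost 7 (adds 98)
shortest-cost path #2: 8→11→7→9 push 2 @ unit cost 17 (adds 34)
total cost = 132

Minimum cost for 16 units: 132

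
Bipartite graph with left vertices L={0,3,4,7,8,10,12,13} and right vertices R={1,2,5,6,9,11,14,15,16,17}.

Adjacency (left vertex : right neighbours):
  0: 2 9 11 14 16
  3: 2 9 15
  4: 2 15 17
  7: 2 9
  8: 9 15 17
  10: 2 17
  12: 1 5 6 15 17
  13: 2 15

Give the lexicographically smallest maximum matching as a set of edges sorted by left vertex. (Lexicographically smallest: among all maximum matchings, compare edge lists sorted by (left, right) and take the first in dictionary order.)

|M| = 6 (so the lex-smallest maximum matching has 6 edges)
process left vertices in ascending order; for each, take the smallest-labelled available neighbour that still permits 6 edges overall, or leave it unmatched if none does
lex-smallest matching: {0-11, 3-2, 4-15, 7-9, 8-17, 12-1}

Lex-smallest maximum matching: {(0,11), (3,2), (4,15), (7,9), (8,17), (12,1)}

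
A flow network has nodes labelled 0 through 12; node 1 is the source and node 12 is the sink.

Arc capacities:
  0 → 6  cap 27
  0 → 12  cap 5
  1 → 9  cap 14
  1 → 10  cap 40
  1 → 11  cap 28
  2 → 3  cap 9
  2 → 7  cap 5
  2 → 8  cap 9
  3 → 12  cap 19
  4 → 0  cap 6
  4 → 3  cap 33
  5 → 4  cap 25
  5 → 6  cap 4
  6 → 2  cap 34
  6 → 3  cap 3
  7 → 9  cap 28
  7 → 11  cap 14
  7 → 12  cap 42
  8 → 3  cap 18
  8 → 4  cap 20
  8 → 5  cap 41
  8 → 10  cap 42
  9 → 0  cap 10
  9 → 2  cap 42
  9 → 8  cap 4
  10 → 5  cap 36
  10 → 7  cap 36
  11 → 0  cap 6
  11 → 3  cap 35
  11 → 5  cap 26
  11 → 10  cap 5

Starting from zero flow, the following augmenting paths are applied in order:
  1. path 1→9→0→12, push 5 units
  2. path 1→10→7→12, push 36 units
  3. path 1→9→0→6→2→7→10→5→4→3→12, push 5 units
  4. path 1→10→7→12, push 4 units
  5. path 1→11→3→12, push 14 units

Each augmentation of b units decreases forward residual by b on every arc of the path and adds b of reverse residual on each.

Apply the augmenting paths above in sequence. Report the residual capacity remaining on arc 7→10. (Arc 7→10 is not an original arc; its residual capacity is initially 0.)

after path 1 (1→9→0→12, push 5): res(7,10)=0
after path 2 (1→10→7→12, push 36): res(7,10)=36
after path 3 (1→9→0→6→2→7→10→5→4→3→12, push 5): res(7,10)=31
after path 4 (1→10→7→12, push 4): res(7,10)=35
after path 5 (1→11→3→12, push 14): res(7,10)=35

Residual capacity of (7,10): 35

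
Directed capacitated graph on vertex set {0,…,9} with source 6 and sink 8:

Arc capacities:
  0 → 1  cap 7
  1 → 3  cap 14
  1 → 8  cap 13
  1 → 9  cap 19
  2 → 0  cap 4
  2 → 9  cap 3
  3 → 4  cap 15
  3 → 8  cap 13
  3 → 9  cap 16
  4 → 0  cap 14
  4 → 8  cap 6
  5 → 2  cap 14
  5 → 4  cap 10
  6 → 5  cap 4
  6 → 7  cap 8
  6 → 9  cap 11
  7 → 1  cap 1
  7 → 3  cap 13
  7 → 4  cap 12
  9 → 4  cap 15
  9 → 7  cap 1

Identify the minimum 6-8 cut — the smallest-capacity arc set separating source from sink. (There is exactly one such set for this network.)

augment #1: 6→5→4→8 push 4
augment #2: 6→7→1→8 push 1
augment #3: 6→7→3→8 push 7
augment #4: 6→9→4→8 push 2
augment #5: 6→9→7→3→8 push 1
augment #6: 6→9→4→0→1→8 push 7
max flow = 22; residual-reachable set from 6 gives S-side
cut edges (S→T): {(0,1), (4,8), (6,7), (9,7)} total cap 22

Min-cut arcs: {(0,1), (4,8), (6,7), (9,7)} (total capacity 22)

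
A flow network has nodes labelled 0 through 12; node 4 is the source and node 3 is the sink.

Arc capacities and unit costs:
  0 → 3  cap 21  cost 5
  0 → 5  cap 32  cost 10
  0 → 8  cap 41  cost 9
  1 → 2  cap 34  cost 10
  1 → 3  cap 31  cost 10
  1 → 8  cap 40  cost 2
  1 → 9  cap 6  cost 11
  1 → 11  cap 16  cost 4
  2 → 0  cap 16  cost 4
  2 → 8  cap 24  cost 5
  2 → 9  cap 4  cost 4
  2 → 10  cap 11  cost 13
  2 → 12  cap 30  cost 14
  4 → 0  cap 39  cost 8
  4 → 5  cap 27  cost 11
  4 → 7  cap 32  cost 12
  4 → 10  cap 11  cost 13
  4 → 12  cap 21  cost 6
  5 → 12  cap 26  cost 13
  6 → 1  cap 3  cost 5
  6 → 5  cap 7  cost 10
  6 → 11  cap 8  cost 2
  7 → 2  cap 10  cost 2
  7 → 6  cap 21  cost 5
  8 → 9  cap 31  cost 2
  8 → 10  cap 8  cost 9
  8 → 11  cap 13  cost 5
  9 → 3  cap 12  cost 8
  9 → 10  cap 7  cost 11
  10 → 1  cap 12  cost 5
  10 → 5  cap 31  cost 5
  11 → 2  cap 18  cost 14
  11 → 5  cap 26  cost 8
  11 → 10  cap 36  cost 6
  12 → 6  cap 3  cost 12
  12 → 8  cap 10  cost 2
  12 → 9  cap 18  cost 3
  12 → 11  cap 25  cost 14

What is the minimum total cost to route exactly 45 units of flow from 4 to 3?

Minimum cost for 45 units: 817

shortest-cost path #1: 4→0→3 push 21 @ unit cost 13 (adds 273)
shortest-cost path #2: 4→12→9→3 push 12 @ unit cost 17 (adds 204)
shortest-cost path #3: 4→10→1→3 push 11 @ unit cost 28 (adds 308)
shortest-cost path #4: 4→7→6→1→3 push 1 @ unit cost 32 (adds 32)
total cost = 817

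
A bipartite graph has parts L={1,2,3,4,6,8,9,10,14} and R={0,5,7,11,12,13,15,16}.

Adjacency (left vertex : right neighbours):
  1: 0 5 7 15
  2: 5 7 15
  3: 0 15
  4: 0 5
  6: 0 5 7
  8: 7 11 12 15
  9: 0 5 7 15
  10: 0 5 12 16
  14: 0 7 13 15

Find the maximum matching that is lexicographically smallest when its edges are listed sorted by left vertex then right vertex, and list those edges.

|M| = 7 (so the lex-smallest maximum matching has 7 edges)
process left vertices in ascending order; for each, take the smallest-labelled available neighbour that still permits 7 edges overall, or leave it unmatched if none does
lex-smallest matching: {1-0, 2-5, 3-15, 6-7, 8-11, 10-12, 14-13}

Lex-smallest maximum matching: {(1,0), (2,5), (3,15), (6,7), (8,11), (10,12), (14,13)}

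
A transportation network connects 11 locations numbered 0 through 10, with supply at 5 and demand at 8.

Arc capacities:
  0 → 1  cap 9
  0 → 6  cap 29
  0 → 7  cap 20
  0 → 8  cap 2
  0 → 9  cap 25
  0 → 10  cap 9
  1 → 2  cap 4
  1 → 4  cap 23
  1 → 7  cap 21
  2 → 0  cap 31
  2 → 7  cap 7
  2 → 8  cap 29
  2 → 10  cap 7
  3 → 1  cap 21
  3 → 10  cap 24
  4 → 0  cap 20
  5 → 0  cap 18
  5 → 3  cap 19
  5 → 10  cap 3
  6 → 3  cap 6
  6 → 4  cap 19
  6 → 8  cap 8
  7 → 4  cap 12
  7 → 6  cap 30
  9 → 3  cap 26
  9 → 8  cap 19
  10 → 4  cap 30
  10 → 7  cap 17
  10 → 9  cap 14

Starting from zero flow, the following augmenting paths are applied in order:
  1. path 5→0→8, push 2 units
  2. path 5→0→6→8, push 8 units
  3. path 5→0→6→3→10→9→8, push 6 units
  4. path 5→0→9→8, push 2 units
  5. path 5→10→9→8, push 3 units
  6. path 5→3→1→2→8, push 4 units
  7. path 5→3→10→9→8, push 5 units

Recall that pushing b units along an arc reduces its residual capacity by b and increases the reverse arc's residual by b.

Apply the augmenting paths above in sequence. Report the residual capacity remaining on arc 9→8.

after path 1 (5→0→8, push 2): res(9,8)=19
after path 2 (5→0→6→8, push 8): res(9,8)=19
after path 3 (5→0→6→3→10→9→8, push 6): res(9,8)=13
after path 4 (5→0→9→8, push 2): res(9,8)=11
after path 5 (5→10→9→8, push 3): res(9,8)=8
after path 6 (5→3→1→2→8, push 4): res(9,8)=8
after path 7 (5→3→10→9→8, push 5): res(9,8)=3

Residual capacity of (9,8): 3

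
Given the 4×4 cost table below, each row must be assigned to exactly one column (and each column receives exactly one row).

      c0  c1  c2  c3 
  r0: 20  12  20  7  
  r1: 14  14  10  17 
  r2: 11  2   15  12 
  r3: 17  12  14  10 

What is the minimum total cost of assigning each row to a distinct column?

optimal assignment: row0→col3 (cost 7), row1→col2 (cost 10), row2→col1 (cost 2), row3→col0 (cost 17)
total = 7 + 10 + 2 + 17 = 36

Minimum assignment cost: 36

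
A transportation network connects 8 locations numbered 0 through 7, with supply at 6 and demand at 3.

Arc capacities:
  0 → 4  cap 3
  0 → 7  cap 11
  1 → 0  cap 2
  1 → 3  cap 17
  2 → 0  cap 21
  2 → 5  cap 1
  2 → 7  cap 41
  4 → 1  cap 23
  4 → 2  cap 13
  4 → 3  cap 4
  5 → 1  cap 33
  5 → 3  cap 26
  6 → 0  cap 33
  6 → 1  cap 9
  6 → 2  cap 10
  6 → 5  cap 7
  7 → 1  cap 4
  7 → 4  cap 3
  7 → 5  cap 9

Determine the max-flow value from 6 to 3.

Maximum flow value: 36

augment #1: 6→1→3 bottleneck 9, total now 9
augment #2: 6→5→3 bottleneck 7, total now 16
augment #3: 6→0→4→3 bottleneck 3, total now 19
augment #4: 6→2→5→3 bottleneck 1, total now 20
augment #5: 6→0→7→1→3 bottleneck 4, total now 24
augment #6: 6→0→7→4→3 bottleneck 1, total now 25
augment #7: 6→0→7→5→3 bottleneck 6, total now 31
augment #8: 6→2→7→5→3 bottleneck 3, total now 34
augment #9: 6→2→7→4→1→3 bottleneck 2, total now 36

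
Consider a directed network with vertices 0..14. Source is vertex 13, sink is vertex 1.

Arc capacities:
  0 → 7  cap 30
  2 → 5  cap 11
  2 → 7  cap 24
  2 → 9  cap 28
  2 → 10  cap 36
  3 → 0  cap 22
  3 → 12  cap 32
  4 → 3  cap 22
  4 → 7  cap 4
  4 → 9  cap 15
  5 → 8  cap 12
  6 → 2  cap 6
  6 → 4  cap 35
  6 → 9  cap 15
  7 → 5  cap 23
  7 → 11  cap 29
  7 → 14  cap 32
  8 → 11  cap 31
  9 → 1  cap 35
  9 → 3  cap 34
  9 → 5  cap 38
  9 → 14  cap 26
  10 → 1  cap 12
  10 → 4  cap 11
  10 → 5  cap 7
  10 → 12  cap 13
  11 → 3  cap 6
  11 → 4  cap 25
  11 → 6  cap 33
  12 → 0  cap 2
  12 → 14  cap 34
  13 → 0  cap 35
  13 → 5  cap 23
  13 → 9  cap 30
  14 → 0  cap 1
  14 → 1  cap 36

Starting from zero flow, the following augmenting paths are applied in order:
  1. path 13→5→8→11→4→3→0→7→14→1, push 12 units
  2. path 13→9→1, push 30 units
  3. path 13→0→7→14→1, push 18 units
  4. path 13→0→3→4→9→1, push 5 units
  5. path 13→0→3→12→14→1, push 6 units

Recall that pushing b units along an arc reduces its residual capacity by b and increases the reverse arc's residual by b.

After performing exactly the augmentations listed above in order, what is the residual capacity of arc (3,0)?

Residual capacity of (3,0): 21

after path 1 (13→5→8→11→4→3→0→7→14→1, push 12): res(3,0)=10
after path 2 (13→9→1, push 30): res(3,0)=10
after path 3 (13→0→7→14→1, push 18): res(3,0)=10
after path 4 (13→0→3→4→9→1, push 5): res(3,0)=15
after path 5 (13→0→3→12→14→1, push 6): res(3,0)=21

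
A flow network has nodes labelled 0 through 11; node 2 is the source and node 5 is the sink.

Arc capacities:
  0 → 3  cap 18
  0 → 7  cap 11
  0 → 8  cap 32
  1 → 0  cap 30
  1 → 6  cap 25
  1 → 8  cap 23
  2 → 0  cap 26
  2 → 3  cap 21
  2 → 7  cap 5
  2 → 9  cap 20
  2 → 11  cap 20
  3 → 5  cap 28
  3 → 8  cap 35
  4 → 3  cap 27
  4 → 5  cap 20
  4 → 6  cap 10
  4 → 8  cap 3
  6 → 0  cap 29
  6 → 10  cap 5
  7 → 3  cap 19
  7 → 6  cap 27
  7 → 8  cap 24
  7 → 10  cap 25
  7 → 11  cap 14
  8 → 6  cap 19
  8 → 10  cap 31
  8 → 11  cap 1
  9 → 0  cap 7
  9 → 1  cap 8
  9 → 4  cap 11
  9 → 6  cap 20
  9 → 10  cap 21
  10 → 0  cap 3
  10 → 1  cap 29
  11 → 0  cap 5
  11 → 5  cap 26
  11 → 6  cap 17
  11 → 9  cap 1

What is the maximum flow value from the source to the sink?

augment #1: 2→3→5 bottleneck 21, total now 21
augment #2: 2→11→5 bottleneck 20, total now 41
augment #3: 2→0→3→5 bottleneck 7, total now 48
augment #4: 2→7→11→5 bottleneck 5, total now 53
augment #5: 2→9→4→5 bottleneck 11, total now 64
augment #6: 2→0→7→11→5 bottleneck 1, total now 65

Maximum flow value: 65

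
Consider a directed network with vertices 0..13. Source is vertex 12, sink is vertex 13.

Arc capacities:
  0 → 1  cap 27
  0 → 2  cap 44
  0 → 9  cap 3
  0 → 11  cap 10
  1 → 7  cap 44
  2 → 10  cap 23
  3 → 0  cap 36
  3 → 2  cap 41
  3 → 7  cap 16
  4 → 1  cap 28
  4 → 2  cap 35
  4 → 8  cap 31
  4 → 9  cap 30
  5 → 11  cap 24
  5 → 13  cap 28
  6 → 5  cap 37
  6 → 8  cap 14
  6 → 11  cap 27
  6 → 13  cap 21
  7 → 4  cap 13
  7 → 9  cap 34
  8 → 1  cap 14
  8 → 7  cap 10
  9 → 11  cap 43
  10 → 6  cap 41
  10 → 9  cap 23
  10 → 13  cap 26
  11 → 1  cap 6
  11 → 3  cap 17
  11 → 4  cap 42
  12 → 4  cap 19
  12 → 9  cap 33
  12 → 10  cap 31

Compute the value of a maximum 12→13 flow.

Maximum flow value: 54

augment #1: 12→10→13 bottleneck 26, total now 26
augment #2: 12→10→6→13 bottleneck 5, total now 31
augment #3: 12→4→2→10→6→13 bottleneck 16, total now 47
augment #4: 12→4→2→10→6→5→13 bottleneck 3, total now 50
augment #5: 12→9→11→3→2→10→6→5→13 bottleneck 4, total now 54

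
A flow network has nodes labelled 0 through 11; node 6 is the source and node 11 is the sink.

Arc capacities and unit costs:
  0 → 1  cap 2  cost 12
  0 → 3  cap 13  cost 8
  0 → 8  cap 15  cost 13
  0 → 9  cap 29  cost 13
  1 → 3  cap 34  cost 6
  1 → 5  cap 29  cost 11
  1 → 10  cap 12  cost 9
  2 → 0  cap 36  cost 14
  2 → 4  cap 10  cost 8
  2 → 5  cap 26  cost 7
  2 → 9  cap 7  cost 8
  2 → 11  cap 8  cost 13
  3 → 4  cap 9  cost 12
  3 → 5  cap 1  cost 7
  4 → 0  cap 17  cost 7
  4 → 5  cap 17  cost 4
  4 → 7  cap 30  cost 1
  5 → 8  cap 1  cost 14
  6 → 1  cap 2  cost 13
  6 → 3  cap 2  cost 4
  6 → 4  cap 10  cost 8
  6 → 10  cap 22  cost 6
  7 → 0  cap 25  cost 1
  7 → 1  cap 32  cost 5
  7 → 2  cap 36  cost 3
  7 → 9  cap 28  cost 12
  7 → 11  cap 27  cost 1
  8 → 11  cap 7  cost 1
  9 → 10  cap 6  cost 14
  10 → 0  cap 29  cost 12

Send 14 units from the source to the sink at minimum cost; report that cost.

Minimum cost for 14 units: 200

shortest-cost path #1: 6→4→7→11 push 10 @ unit cost 10 (adds 100)
shortest-cost path #2: 6→3→4→7→11 push 2 @ unit cost 18 (adds 36)
shortest-cost path #3: 6→10→0→8→11 push 2 @ unit cost 32 (adds 64)
total cost = 200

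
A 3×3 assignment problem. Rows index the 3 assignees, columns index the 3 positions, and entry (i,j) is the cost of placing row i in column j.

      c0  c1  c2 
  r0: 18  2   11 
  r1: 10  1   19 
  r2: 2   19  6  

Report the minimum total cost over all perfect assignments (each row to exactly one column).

Minimum assignment cost: 14

optimal assignment: row0→col2 (cost 11), row1→col1 (cost 1), row2→col0 (cost 2)
total = 11 + 1 + 2 = 14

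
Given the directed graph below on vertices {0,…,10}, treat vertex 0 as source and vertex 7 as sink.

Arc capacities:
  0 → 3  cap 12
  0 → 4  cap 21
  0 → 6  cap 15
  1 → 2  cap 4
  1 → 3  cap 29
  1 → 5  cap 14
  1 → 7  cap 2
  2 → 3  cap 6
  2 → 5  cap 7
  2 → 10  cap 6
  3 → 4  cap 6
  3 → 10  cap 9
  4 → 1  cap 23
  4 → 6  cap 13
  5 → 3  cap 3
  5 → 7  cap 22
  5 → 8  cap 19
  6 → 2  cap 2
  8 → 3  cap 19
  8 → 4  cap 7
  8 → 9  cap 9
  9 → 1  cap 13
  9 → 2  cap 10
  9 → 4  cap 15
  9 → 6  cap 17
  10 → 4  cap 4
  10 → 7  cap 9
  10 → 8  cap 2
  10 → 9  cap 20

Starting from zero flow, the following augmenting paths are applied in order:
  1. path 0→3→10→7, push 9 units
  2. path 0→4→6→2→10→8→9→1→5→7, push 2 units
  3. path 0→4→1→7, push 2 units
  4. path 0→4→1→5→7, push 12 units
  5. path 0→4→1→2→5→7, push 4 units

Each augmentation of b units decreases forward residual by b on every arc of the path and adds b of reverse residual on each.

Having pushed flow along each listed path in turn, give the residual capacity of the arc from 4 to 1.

after path 1 (0→3→10→7, push 9): res(4,1)=23
after path 2 (0→4→6→2→10→8→9→1→5→7, push 2): res(4,1)=23
after path 3 (0→4→1→7, push 2): res(4,1)=21
after path 4 (0→4→1→5→7, push 12): res(4,1)=9
after path 5 (0→4→1→2→5→7, push 4): res(4,1)=5

Residual capacity of (4,1): 5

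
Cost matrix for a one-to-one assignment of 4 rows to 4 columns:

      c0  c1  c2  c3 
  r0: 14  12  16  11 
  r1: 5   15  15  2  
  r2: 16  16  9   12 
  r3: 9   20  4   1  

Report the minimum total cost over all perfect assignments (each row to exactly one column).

optimal assignment: row0→col1 (cost 12), row1→col0 (cost 5), row2→col2 (cost 9), row3→col3 (cost 1)
total = 12 + 5 + 9 + 1 = 27

Minimum assignment cost: 27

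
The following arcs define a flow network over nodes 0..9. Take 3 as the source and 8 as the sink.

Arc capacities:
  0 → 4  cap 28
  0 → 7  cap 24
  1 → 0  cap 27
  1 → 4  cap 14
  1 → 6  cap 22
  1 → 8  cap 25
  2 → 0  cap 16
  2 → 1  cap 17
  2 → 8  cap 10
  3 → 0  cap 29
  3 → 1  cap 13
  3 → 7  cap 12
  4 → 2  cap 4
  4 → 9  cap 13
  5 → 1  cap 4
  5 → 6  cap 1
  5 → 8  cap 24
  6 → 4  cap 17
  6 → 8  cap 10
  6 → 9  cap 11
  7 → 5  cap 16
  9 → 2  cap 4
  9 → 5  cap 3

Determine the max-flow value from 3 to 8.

augment #1: 3→1→8 bottleneck 13, total now 13
augment #2: 3→7→5→8 bottleneck 12, total now 25
augment #3: 3→0→4→2→8 bottleneck 4, total now 29
augment #4: 3→0→7→5→8 bottleneck 4, total now 33
augment #5: 3→0→4→9→2→8 bottleneck 4, total now 37
augment #6: 3→0→4→9→5→8 bottleneck 3, total now 40

Maximum flow value: 40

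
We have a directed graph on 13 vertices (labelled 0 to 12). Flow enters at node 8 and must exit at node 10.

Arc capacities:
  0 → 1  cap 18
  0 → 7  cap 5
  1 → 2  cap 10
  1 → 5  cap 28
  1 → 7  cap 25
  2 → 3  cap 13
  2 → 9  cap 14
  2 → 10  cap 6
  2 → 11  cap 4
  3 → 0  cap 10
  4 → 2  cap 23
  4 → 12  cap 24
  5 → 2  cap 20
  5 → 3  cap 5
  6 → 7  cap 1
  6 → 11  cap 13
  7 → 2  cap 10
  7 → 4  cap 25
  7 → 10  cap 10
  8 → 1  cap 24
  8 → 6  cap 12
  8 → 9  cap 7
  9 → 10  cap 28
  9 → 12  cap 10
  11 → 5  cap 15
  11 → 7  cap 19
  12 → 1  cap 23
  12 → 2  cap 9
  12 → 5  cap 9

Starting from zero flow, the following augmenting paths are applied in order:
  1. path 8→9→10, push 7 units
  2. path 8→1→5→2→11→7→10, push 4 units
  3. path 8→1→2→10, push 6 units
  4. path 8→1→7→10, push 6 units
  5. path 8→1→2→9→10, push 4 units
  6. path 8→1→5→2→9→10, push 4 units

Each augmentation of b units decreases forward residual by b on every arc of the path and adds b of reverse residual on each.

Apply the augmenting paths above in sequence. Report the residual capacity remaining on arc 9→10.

Residual capacity of (9,10): 13

after path 1 (8→9→10, push 7): res(9,10)=21
after path 2 (8→1→5→2→11→7→10, push 4): res(9,10)=21
after path 3 (8→1→2→10, push 6): res(9,10)=21
after path 4 (8→1→7→10, push 6): res(9,10)=21
after path 5 (8→1→2→9→10, push 4): res(9,10)=17
after path 6 (8→1→5→2→9→10, push 4): res(9,10)=13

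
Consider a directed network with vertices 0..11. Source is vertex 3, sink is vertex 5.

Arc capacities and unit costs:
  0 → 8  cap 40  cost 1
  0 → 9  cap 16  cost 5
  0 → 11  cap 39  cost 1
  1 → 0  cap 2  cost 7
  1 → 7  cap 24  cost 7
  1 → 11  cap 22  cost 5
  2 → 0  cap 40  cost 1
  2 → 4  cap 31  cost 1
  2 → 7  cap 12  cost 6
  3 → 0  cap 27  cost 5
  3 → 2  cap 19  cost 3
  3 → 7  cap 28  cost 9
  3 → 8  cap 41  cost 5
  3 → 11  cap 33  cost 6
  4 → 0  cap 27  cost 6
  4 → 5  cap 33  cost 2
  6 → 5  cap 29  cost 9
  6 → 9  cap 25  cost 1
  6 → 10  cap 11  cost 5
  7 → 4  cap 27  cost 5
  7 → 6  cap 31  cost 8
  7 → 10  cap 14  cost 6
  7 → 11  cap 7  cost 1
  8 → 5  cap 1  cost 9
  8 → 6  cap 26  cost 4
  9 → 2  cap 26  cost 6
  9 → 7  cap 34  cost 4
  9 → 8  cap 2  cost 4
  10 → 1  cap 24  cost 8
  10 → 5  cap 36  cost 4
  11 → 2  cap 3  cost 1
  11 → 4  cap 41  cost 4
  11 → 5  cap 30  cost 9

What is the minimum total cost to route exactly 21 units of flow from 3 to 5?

shortest-cost path #1: 3→2→4→5 push 19 @ unit cost 6 (adds 114)
shortest-cost path #2: 3→11→2→4→5 push 2 @ unit cost 10 (adds 20)
total cost = 134

Minimum cost for 21 units: 134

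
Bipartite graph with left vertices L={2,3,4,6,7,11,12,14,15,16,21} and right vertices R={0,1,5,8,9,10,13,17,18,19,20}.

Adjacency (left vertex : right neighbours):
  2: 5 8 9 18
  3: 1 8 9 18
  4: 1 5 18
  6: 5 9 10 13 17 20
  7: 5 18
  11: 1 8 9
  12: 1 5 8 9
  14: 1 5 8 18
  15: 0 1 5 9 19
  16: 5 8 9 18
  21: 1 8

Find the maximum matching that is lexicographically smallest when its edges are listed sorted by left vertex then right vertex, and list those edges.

|M| = 7 (so the lex-smallest maximum matching has 7 edges)
process left vertices in ascending order; for each, take the smallest-labelled available neighbour that still permits 7 edges overall, or leave it unmatched if none does
lex-smallest matching: {2-5, 3-1, 4-18, 6-10, 11-8, 12-9, 15-0}

Lex-smallest maximum matching: {(2,5), (3,1), (4,18), (6,10), (11,8), (12,9), (15,0)}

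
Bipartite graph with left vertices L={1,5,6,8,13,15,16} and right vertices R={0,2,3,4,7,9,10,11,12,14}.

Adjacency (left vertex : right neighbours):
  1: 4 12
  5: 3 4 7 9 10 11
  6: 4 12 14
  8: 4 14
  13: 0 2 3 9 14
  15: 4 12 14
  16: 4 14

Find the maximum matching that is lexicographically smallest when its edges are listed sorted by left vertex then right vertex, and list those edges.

|M| = 5 (so the lex-smallest maximum matching has 5 edges)
process left vertices in ascending order; for each, take the smallest-labelled available neighbour that still permits 5 edges overall, or leave it unmatched if none does
lex-smallest matching: {1-4, 5-3, 6-12, 8-14, 13-0}

Lex-smallest maximum matching: {(1,4), (5,3), (6,12), (8,14), (13,0)}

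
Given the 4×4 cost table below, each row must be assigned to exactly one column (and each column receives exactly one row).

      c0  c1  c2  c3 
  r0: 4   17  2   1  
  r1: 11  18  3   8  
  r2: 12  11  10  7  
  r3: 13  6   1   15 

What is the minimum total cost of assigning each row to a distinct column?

optimal assignment: row0→col0 (cost 4), row1→col2 (cost 3), row2→col3 (cost 7), row3→col1 (cost 6)
total = 4 + 3 + 7 + 6 = 20

Minimum assignment cost: 20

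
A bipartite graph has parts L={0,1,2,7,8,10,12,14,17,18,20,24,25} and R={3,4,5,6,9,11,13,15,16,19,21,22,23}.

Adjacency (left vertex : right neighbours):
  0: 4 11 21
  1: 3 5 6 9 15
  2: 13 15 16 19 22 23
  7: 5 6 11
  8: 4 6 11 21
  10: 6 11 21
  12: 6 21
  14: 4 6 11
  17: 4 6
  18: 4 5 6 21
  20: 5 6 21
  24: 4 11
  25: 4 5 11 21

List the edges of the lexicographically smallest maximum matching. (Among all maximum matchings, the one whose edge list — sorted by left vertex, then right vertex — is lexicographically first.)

|M| = 7 (so the lex-smallest maximum matching has 7 edges)
process left vertices in ascending order; for each, take the smallest-labelled available neighbour that still permits 7 edges overall, or leave it unmatched if none does
lex-smallest matching: {0-4, 1-3, 2-13, 7-5, 8-6, 10-11, 12-21}

Lex-smallest maximum matching: {(0,4), (1,3), (2,13), (7,5), (8,6), (10,11), (12,21)}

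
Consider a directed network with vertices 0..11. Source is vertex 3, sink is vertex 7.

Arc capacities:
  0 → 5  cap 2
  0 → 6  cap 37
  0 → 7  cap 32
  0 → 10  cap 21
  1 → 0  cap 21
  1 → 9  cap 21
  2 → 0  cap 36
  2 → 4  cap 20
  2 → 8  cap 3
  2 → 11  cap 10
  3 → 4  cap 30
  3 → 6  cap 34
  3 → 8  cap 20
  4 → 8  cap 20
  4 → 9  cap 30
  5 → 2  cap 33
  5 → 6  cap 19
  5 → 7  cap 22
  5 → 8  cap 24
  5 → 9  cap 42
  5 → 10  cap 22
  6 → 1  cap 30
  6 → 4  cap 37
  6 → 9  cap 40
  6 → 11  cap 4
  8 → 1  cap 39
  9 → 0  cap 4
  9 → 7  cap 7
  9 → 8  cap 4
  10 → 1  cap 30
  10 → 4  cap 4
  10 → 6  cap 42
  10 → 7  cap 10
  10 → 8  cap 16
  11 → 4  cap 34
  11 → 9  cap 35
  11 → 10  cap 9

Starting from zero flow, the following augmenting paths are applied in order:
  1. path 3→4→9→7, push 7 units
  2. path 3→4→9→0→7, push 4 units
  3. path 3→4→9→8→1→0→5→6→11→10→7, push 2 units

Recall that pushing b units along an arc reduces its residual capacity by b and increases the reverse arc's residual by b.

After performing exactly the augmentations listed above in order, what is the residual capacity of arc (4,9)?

Residual capacity of (4,9): 17

after path 1 (3→4→9→7, push 7): res(4,9)=23
after path 2 (3→4→9→0→7, push 4): res(4,9)=19
after path 3 (3→4→9→8→1→0→5→6→11→10→7, push 2): res(4,9)=17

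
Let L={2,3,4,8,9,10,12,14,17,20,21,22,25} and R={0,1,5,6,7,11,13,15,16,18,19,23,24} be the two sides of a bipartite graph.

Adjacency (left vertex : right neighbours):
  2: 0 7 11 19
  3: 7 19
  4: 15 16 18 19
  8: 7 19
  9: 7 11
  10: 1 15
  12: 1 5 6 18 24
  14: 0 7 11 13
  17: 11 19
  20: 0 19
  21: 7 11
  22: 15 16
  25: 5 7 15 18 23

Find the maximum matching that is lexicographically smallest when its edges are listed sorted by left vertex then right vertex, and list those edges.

Lex-smallest maximum matching: {(2,0), (3,7), (4,15), (8,19), (9,11), (10,1), (12,5), (14,13), (22,16), (25,18)}

|M| = 10 (so the lex-smallest maximum matching has 10 edges)
process left vertices in ascending order; for each, take the smallest-labelled available neighbour that still permits 10 edges overall, or leave it unmatched if none does
lex-smallest matching: {2-0, 3-7, 4-15, 8-19, 9-11, 10-1, 12-5, 14-13, 22-16, 25-18}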